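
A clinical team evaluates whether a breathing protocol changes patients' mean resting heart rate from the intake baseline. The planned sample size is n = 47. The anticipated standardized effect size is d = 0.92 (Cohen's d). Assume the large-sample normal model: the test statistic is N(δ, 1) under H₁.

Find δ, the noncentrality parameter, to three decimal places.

δ ≈ 6.307

δ = d·√n = 0.92 × √47 = 6.3072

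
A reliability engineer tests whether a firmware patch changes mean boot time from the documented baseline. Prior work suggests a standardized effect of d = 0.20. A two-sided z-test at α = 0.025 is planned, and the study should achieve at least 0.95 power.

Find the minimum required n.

Set Φ(δ − 2.241) = 0.95; then δ − 2.241 = Φ⁻¹(0.95) = 1.645, giving δ = 3.886.
(The Φ(−δ − z_{α/2}) term is vanishingly small for δ > 0 and is dropped in the standard sample-size formula.)
δ = d·√n ⇒ n = (δ/d)² = (3.886 / 0.20)² = 377.57.
Round up to the next whole unit.

n = 378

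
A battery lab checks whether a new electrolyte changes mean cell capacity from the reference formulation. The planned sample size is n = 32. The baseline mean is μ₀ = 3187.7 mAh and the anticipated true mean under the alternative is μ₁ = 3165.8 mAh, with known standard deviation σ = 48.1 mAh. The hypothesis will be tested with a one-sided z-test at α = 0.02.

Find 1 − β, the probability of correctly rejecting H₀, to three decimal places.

Power ≈ 0.699

Standardized effect: d = |μ₁ − μ₀| / σ = |3165.8 − 3187.7| / 48.1 = 0.4553
Noncentrality parameter: λ = d·√n = 0.4553 × √32 = 2.5756
Critical value for a one-sided test at α = 0.02: z_α = 2.054.
Power = P(Z > 2.054 − λ) = Φ(0.522) = 0.6991.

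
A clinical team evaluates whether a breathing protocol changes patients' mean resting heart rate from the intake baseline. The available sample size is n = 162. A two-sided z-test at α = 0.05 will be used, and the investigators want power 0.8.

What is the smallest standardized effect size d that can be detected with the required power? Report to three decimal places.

Required noncentrality: δ = z_{0.025} + z_{0.20} = 1.960 + 0.842 = 2.802.
(Lower-tail contribution to power is negligible for δ > 0.)
δ = d·√n ⇒ d = δ/√n = 2.802/√162 = 0.2201.

d ≈ 0.220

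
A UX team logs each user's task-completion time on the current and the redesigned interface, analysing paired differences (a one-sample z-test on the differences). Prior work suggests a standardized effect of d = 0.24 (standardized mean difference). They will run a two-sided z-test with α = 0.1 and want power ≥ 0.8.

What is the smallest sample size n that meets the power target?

Set Φ(δ − 1.645) = 0.8; then δ − 1.645 = Φ⁻¹(0.8) = 0.842, giving δ = 2.486.
(For δ > 0 the lower-tail rejection region contributes negligibly to power, so the one-term inversion is standard.)
δ = d·√n ⇒ n = (δ/d)² = (2.486 / 0.24)² = 107.34.
Round up to the next whole unit.

n = 108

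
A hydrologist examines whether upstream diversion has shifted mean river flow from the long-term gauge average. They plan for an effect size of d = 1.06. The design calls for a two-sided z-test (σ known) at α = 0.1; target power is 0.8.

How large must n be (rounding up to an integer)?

n = 6

For power 0.8 need Φ(δ − z_{0.05}) = 0.8, so δ = z_{0.05} + z_{0.20} = 1.645 + 0.842 = 2.486.
(Ignoring the negligible lower-tail rejection probability gives the usual closed-form inversion.)
δ = d·√n ⇒ n = (δ/d)² = (2.486 / 1.06)² = 5.50.
Round up to the next whole unit.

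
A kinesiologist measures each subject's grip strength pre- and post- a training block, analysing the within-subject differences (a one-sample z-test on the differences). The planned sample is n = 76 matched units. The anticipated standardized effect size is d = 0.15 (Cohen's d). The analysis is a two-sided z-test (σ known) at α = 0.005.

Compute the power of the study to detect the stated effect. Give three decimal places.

Noncentrality parameter: δ = d·√n = 0.15 × √76 = 1.3077
Two-sided α = 0.005 → critical value z_{0.0025} = 2.807.
Power = Φ(δ − 2.807) + Φ(−δ − 2.807) = Φ(-1.499) + Φ(-4.115) = 0.0669 + 0.0000 = 0.0669.

Power ≈ 0.067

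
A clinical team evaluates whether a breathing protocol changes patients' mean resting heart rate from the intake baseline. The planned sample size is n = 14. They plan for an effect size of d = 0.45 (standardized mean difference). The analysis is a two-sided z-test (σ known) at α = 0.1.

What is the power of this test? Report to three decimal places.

Power ≈ 0.516

Noncentrality parameter: δ = d·√n = 0.45 × √14 = 1.6837
Two-sided α = 0.1 → critical value z_{0.05} = 1.645.
Power = Φ(δ − 1.645) + Φ(−δ − 1.645) = Φ(0.039) + Φ(-3.329) = 0.5155 + 0.0004 = 0.5159.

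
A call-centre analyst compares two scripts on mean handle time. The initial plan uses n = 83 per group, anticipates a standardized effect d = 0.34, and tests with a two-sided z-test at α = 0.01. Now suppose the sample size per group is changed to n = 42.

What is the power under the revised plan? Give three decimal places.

With n = 42 per group: δ = d·√(n/2) = 0.34 × √(42/2) = 1.5581. Critical value z_{0.005} = 2.576.
Revised power = Φ(δ − 2.576) + Φ(−δ − 2.576) = Φ(-1.018) + Φ(-4.134) = 0.1544 + 0.0000 = 0.1544.

Power ≈ 0.154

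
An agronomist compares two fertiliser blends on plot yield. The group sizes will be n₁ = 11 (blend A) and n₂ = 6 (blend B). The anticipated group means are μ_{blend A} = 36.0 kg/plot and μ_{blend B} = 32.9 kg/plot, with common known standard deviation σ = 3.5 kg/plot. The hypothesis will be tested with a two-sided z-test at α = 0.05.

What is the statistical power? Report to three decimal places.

Power ≈ 0.415

Standardized effect: d = |μ_{blend A} − μ_{blend B}| / σ = |36.0 − 32.9| / 3.5 = 0.8857
Noncentrality parameter: δ = d / √(1/n₁ + 1/n₂) = 0.8857 / √(1/11 + 1/6) = 1.7452
Two-sided α = 0.05 → critical value z_{0.025} = 1.960.
Power = Φ(δ − 1.960) + Φ(−δ − 1.960) = Φ(-0.215) + Φ(-3.705) = 0.4150 + 0.0001 = 0.4151.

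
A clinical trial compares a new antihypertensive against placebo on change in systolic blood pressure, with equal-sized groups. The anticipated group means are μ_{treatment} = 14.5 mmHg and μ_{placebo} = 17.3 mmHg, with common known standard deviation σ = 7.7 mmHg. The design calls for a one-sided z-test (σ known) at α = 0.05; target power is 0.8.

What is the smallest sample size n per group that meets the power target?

Standardized effect: d = |μ_{treatment} − μ_{placebo}| / σ = |14.5 − 17.3| / 7.7 = 0.3636
For power 0.8 need Φ(δ − z_{0.05}) = 0.8, so δ = z_{0.05} + z_{0.20} = 1.645 + 0.842 = 2.486.
δ = d·√(n/2) ⇒ n = 2(δ/d)² = 2 × (2.486 / 0.3636)² = 93.51.
Round up to the next whole unit.

n = 94 per group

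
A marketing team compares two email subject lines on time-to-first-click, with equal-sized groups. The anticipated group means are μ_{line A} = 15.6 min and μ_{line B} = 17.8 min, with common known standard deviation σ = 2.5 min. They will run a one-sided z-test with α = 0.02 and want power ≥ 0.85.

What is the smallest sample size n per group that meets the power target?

n = 25 per group

Standardized effect: d = |μ_{line A} − μ_{line B}| / σ = |15.6 − 17.8| / 2.5 = 0.8800
Set Φ(δ − 2.054) = 0.85; then δ − 2.054 = Φ⁻¹(0.85) = 1.036, giving δ = 3.090.
δ = d·√(n/2) ⇒ n = 2(δ/d)² = 2 × (3.090 / 0.8800)² = 24.66.
Rounding up, n = 25 per group.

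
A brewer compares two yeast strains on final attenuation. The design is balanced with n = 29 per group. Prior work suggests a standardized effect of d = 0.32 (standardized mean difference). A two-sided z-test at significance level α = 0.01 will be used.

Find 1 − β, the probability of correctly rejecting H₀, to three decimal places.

Power ≈ 0.087

Noncentrality parameter: δ = d·√(n/2) = 0.32 × √(29/2) = 1.2185
Critical value for a two-sided test at α = 0.01: z_{α/2} = 2.576.
Power = Φ(δ − 2.576) + Φ(−δ − 2.576) = Φ(-1.357) + Φ(-3.794) = 0.0873 + 0.0001 = 0.0874.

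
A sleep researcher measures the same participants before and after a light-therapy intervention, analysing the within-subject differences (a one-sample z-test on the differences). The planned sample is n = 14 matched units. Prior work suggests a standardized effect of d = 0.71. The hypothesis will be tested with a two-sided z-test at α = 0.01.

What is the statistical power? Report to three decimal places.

Noncentrality parameter: δ = d·√n = 0.71 × √14 = 2.6566
Critical value for a two-sided test at α = 0.01: z_{α/2} = 2.576.
Power = Φ(δ − 2.576) + Φ(−δ − 2.576) = Φ(0.081) + Φ(-5.232) = 0.5322 + 0.0000 = 0.5322.

Power ≈ 0.532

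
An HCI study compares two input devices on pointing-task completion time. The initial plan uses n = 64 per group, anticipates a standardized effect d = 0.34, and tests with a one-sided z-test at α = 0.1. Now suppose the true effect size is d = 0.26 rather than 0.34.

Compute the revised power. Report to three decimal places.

Power ≈ 0.575

With d = 0.26: δ = d·√(n/2) = 0.26 × √(64/2) = 1.4708. Critical value z_{0.1} = 1.282.
Revised power = Φ(δ − 1.282) = Φ(0.189) = 0.5750.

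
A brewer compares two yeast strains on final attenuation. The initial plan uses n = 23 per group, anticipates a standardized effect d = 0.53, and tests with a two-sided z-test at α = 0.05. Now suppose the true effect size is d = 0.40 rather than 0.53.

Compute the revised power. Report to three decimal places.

Power ≈ 0.274

With d = 0.40: δ = d·√(n/2) = 0.40 × √(23/2) = 1.3565. Critical value z_{0.025} = 1.960.
Revised power = Φ(δ − 1.960) + Φ(−δ − 1.960) = Φ(-0.603) + Φ(-3.316) = 0.2731 + 0.0005 = 0.2735.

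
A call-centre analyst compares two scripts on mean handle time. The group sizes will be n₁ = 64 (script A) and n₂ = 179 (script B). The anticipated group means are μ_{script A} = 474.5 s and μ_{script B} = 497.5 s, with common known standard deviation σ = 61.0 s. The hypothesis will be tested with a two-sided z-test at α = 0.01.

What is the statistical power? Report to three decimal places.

Power ≈ 0.505

Standardized effect: d = |μ_{script A} − μ_{script B}| / σ = |474.5 − 497.5| / 61.0 = 0.3770
Noncentrality parameter: δ = d / √(1/n₁ + 1/n₂) = 0.3770 / √(1/64 + 1/179) = 2.5889
Critical value for a two-sided test at α = 0.01: z_{α/2} = 2.576.
Power = Φ(δ − 2.576) + Φ(−δ − 2.576) = Φ(0.013) + Φ(-5.165) = 0.5052 + 0.0000 = 0.5052.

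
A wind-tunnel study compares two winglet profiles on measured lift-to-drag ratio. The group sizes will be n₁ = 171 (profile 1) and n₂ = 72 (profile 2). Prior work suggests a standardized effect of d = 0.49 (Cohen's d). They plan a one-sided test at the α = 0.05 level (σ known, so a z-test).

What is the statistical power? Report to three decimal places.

Power ≈ 0.967

Noncentrality parameter: δ = d / √(1/n₁ + 1/n₂) = 0.49 / √(1/171 + 1/72) = 3.4878
Critical value for a one-sided test at α = 0.05: z_α = 1.645.
Power = Φ(δ − 1.645) = Φ(1.843) = 0.9673.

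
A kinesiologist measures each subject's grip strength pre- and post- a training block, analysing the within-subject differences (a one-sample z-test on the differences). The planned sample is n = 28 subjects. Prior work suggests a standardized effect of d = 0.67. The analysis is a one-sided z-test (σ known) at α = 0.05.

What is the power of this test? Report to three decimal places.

Noncentrality parameter: δ = d·√n = 0.67 × √28 = 3.5453
Critical value for a one-sided test at α = 0.05: z_α = 1.645.
Power = P(Z > 1.645 − δ) = Φ(1.900) = 0.9713.

Power ≈ 0.971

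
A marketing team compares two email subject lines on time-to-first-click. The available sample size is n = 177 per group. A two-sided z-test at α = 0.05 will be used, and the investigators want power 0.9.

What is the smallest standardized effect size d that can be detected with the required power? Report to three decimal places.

d ≈ 0.345

Need Φ(δ − 1.960) = 0.9, so δ = 1.960 + 1.282 = 3.242.
(The second rejection-region term Φ(−δ − z_{α/2}) is negligible and dropped.)
δ = d·√(n/2) ⇒ d = δ/√(n/2) = 3.242/√(177/2) = 0.3446.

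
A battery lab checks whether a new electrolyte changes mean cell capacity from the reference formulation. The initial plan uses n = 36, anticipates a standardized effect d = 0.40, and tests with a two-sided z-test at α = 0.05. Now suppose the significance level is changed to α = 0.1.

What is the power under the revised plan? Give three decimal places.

δ = d·√n = 0.40 × √36 = 2.4000 (unchanged). New critical value: z_{0.05} = 1.645.
Revised power = Φ(δ − 1.645) + Φ(−δ − 1.645) = Φ(0.755) + Φ(-4.045) = 0.7749 + 0.0000 = 0.7749.

Power ≈ 0.775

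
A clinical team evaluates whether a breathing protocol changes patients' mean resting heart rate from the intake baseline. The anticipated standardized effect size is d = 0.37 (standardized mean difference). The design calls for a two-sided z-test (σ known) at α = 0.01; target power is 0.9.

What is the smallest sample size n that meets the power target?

n = 109

For power 0.9 need Φ(δ − z_{0.005}) = 0.9, so δ = z_{0.005} + z_{0.10} = 2.576 + 1.282 = 3.857.
(For δ > 0 the lower-tail rejection region contributes negligibly to power, so the one-term inversion is standard.)
δ = d·√n ⇒ n = (δ/d)² = (3.857 / 0.37)² = 108.69.
Rounding up, n = 109.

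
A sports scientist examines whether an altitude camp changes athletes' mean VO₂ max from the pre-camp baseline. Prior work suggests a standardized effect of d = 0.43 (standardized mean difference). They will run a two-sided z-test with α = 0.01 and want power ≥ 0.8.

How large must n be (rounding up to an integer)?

n = 64

Set Φ(δ − 2.576) = 0.8; then δ − 2.576 = Φ⁻¹(0.8) = 0.842, giving δ = 3.417.
(The Φ(−δ − z_{α/2}) term is vanishingly small for δ > 0 and is dropped in the standard sample-size formula.)
δ = d·√n ⇒ n = (δ/d)² = (3.417 / 0.43)² = 63.16.
Round up to the next whole unit.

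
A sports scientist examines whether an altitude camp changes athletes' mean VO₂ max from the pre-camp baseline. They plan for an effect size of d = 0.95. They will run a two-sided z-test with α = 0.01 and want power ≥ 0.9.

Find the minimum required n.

Set Φ(δ − 2.576) = 0.9; then δ − 2.576 = Φ⁻¹(0.9) = 1.282, giving δ = 3.857.
(The Φ(−δ − z_{α/2}) term is vanishingly small for δ > 0 and is dropped in the standard sample-size formula.)
δ = d·√n ⇒ n = (δ/d)² = (3.857 / 0.95)² = 16.49.
Rounding up, n = 17.

n = 17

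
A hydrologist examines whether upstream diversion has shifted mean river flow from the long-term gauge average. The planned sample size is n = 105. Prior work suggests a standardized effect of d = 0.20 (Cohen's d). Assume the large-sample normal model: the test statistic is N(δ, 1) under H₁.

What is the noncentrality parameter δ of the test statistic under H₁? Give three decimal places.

δ = d·√n = 0.20 × √105 = 2.0494

δ ≈ 2.049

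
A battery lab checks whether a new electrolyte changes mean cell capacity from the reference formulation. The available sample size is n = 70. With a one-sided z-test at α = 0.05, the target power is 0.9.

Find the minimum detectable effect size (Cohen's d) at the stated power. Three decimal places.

Need Φ(δ − 1.645) = 0.9, so δ = 1.645 + 1.282 = 2.926.
δ = d·√n ⇒ d = δ/√n = 2.926/√70 = 0.3498.

d ≈ 0.350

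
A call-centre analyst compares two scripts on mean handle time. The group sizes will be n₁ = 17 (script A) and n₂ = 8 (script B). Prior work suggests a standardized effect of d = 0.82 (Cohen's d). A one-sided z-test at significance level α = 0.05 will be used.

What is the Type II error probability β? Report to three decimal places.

β ≈ 0.394

Noncentrality parameter: δ = d / √(1/n₁ + 1/n₂) = 0.82 / √(1/17 + 1/8) = 1.9126
One-sided α = 0.05 → critical value z_{0.05} = 1.645.
Power = P(Z > 1.645 − δ) = Φ(0.268) = 0.6055.
Type II error: β = 1 − power = 1 − 0.6055 = 0.3945.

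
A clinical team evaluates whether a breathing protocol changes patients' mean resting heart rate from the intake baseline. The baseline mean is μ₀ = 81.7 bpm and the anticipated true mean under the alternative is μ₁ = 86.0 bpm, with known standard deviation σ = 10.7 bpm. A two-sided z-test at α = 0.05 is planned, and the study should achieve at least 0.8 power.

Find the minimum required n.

n = 49

Standardized effect: d = |μ₁ − μ₀| / σ = |86.0 − 81.7| / 10.7 = 0.4019
Set Φ(δ − 1.960) = 0.8; then δ − 1.960 = Φ⁻¹(0.8) = 0.842, giving δ = 2.802.
(For δ > 0 the lower-tail rejection region contributes negligibly to power, so the one-term inversion is standard.)
δ = d·√n ⇒ n = (δ/d)² = (2.802 / 0.4019)² = 48.60.
Rounding up, n = 49.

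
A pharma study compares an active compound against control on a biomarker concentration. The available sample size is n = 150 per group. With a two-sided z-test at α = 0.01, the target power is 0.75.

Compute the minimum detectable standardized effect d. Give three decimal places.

Required noncentrality: δ = z_{0.005} + z_{0.25} = 2.576 + 0.674 = 3.250.
(The second rejection-region term Φ(−δ − z_{α/2}) is negligible and dropped.)
δ = d·√(n/2) ⇒ d = δ/√(n/2) = 3.250/√(150/2) = 0.3753.

d ≈ 0.375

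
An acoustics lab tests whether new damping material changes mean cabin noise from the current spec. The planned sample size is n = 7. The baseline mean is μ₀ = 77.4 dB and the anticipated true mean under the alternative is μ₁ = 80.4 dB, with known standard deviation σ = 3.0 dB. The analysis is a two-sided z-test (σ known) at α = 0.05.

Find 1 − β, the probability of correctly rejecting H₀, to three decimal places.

Standardized effect: d = |μ₁ − μ₀| / σ = |80.4 − 77.4| / 3.0 = 1.0000
Noncentrality parameter: δ = d·√n = 1.0000 × √7 = 2.6458
Critical value for a two-sided test at α = 0.05: z_{α/2} = 1.960.
Power = Φ(δ − 1.960) + Φ(−δ − 1.960) = Φ(0.686) + Φ(-4.606) = 0.7536 + 0.0000 = 0.7536.

Power ≈ 0.754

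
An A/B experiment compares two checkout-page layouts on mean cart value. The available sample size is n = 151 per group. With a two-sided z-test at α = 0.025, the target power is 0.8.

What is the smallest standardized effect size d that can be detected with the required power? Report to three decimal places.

Required noncentrality: δ = z_{0.0125} + z_{0.20} = 2.241 + 0.842 = 3.083.
(The second rejection-region term Φ(−δ − z_{α/2}) is negligible and dropped.)
δ = d·√(n/2) ⇒ d = δ/√(n/2) = 3.083/√(151/2) = 0.3548.

d ≈ 0.355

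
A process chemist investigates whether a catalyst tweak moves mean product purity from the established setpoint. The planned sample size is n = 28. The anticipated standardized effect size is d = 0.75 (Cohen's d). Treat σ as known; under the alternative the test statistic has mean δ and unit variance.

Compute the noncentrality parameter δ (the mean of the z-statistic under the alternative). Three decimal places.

δ ≈ 3.969

δ = d·√n = 0.75 × √28 = 3.9686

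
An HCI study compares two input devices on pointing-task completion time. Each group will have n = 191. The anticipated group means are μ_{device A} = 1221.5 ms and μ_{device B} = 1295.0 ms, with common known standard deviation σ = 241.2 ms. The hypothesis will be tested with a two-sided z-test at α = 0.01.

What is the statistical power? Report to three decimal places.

Standardized effect: d = |μ_{device A} − μ_{device B}| / σ = |1221.5 − 1295.0| / 241.2 = 0.3047
Noncentrality parameter: δ = d·√(n/2) = 0.3047 × √(191/2) = 2.9779
Two-sided α = 0.01 → critical value z_{0.005} = 2.576.
Power = Φ(δ − 2.576) + Φ(−δ − 2.576) = Φ(0.402) + Φ(-5.554) = 0.6562 + 0.0000 = 0.6562.

Power ≈ 0.656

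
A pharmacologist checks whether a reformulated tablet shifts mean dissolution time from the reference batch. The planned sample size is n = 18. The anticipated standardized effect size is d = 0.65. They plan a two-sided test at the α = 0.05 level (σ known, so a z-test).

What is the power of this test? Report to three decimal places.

Noncentrality parameter: δ = d·√n = 0.65 × √18 = 2.7577
Two-sided α = 0.05 → critical value z_{0.025} = 1.960.
Power = Φ(δ − 1.960) + Φ(−δ − 1.960) = Φ(0.798) + Φ(-4.718) = 0.7875 + 0.0000 = 0.7875.

Power ≈ 0.787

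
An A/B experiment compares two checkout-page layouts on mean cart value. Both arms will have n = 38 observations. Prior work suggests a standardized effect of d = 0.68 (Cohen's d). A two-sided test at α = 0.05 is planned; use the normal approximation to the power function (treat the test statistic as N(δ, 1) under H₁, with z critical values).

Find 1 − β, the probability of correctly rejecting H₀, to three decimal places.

Power ≈ 0.842

Noncentrality parameter: λ = d·√(n/2) = 0.68 × √(38/2) = 2.9641
Two-sided α = 0.05 → critical value z_{0.025} = 1.960.
Power = Φ(λ − 1.960) + Φ(−λ − 1.960) = Φ(1.004) + Φ(-4.924) = 0.8423 + 0.0000 = 0.8423.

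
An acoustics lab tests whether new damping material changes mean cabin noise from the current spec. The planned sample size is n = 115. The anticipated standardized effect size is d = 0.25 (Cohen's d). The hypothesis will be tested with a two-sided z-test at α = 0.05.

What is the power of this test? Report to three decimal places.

Noncentrality parameter: δ = d·√n = 0.25 × √115 = 2.6810
Two-sided α = 0.05 → critical value z_{0.025} = 1.960.
Power = Φ(δ − 1.960) + Φ(−δ − 1.960) = Φ(0.721) + Φ(-4.641) = 0.7645 + 0.0000 = 0.7645.

Power ≈ 0.765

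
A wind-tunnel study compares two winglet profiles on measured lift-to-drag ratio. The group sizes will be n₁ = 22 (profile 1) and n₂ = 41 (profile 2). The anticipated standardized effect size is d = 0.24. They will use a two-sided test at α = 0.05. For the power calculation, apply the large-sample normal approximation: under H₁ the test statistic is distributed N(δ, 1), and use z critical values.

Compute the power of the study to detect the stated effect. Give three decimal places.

Power ≈ 0.149

Noncentrality parameter: δ = d / √(1/n₁ + 1/n₂) = 0.24 / √(1/22 + 1/41) = 0.9081
Critical value for a two-sided test at α = 0.05: z_{α/2} = 1.960.
Power = Φ(δ − 1.960) + Φ(−δ − 1.960) = Φ(-1.052) + Φ(-2.868) = 0.1464 + 0.0021 = 0.1485.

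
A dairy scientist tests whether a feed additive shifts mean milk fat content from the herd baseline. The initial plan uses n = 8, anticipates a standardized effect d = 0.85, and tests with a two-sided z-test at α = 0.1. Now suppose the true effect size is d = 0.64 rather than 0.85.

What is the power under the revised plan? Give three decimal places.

Power ≈ 0.566

With d = 0.64: δ = d·√n = 0.64 × √8 = 1.8102. Critical value z_{0.05} = 1.645.
Revised power = Φ(δ − 1.645) + Φ(−δ − 1.645) = Φ(0.165) + Φ(-3.455) = 0.5657 + 0.0003 = 0.5659.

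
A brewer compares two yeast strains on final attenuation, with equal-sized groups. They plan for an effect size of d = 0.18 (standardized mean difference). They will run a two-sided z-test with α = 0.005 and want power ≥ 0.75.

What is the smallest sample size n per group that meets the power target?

For power 0.75 need Φ(δ − z_{0.0025}) = 0.75, so δ = z_{0.0025} + z_{0.25} = 2.807 + 0.674 = 3.482.
(The Φ(−δ − z_{α/2}) term is vanishingly small for δ > 0 and is dropped in the standard sample-size formula.)
δ = d·√(n/2) ⇒ n = 2(δ/d)² = 2 × (3.482 / 0.18)² = 748.21.
Round up to the next whole unit.

n = 749 per group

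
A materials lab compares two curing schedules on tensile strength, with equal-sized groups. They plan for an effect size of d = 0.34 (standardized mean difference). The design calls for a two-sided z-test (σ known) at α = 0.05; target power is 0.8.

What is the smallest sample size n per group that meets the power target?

For power 0.8 need Φ(δ − z_{0.025}) = 0.8, so δ = z_{0.025} + z_{0.20} = 1.960 + 0.842 = 2.802.
(The Φ(−δ − z_{α/2}) term is vanishingly small for δ > 0 and is dropped in the standard sample-size formula.)
δ = d·√(n/2) ⇒ n = 2(δ/d)² = 2 × (2.802 / 0.34)² = 135.79.
Rounding up, n = 136 per group.

n = 136 per group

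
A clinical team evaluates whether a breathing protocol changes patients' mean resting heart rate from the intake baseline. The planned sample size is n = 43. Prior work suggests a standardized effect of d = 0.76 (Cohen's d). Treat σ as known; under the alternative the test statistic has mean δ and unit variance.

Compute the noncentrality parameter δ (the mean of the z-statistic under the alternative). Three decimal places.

δ ≈ 4.984

The noncentrality parameter scales effect size by the design's sample-size factor: δ = d·√n = 0.76 × √43 = 4.9837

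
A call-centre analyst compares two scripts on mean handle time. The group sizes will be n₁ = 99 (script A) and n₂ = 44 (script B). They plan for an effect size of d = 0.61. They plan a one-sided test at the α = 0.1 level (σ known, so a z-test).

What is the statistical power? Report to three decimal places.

Power ≈ 0.981

Noncentrality parameter: δ = d / √(1/n₁ + 1/n₂) = 0.61 / √(1/99 + 1/44) = 3.3667
Critical value for a one-sided test at α = 0.1: z_α = 1.282.
Power = Φ(δ − 1.282) = Φ(2.085) = 0.9815.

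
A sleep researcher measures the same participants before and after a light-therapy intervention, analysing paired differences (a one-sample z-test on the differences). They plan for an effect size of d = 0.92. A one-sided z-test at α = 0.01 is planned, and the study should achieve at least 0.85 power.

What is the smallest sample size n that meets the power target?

Set Φ(δ − 2.326) = 0.85; then δ − 2.326 = Φ⁻¹(0.85) = 1.036, giving δ = 3.363.
δ = d·√n ⇒ n = (δ/d)² = (3.363 / 0.92)² = 13.36.
Rounding up, n = 14.

n = 14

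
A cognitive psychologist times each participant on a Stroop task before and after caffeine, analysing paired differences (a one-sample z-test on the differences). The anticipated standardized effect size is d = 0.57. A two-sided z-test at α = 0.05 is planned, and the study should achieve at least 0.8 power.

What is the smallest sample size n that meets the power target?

Set Φ(δ − 1.960) = 0.8; then δ − 1.960 = Φ⁻¹(0.8) = 0.842, giving δ = 2.802.
(For δ > 0 the lower-tail rejection region contributes negligibly to power, so the one-term inversion is standard.)
δ = d·√n ⇒ n = (δ/d)² = (2.802 / 0.57)² = 24.16.
Round up to the next whole unit.

n = 25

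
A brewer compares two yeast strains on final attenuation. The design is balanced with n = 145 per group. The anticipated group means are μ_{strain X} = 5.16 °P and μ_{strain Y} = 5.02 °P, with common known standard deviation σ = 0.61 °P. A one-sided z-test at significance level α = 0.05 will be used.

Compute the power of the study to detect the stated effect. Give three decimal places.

Power ≈ 0.621

Standardized effect: d = |μ_{strain X} − μ_{strain Y}| / σ = |5.16 − 5.02| / 0.61 = 0.2295
Noncentrality parameter: λ = d·√(n/2) = 0.2295 × √(145/2) = 1.9542
One-sided α = 0.05 → critical value z_{0.05} = 1.645.
Power = Φ(λ − 1.645) = Φ(0.309) = 0.6215.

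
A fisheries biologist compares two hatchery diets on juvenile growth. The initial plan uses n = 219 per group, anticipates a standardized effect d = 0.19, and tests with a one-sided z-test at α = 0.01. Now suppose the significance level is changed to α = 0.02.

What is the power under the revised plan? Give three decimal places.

Power ≈ 0.474

δ = d·√(n/2) = 0.19 × √(219/2) = 1.9882 (unchanged). New critical value: z_{0.02} = 2.054.
Revised power = Φ(δ − 2.054) = Φ(-0.066) = 0.4739.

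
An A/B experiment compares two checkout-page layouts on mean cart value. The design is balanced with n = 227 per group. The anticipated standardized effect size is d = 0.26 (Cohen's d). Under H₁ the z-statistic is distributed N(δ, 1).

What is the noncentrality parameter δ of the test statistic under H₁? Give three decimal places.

δ ≈ 2.770

δ = d·√(n/2) = 0.26 × √(227/2) = 2.7699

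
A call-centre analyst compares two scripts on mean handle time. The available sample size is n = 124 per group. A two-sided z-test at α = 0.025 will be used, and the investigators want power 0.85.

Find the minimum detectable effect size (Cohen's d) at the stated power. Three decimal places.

Need Φ(δ − 2.241) = 0.85, so δ = 2.241 + 1.036 = 3.278.
(The second rejection-region term Φ(−δ − z_{α/2}) is negligible and dropped.)
δ = d·√(n/2) ⇒ d = δ/√(n/2) = 3.278/√(124/2) = 0.4163.

d ≈ 0.416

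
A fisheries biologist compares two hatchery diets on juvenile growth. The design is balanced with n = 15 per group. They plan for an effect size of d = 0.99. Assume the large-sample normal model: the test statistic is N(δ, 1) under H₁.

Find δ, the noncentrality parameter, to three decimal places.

δ = d·√(n/2) = 0.99 × √(15/2) = 2.7112

δ ≈ 2.711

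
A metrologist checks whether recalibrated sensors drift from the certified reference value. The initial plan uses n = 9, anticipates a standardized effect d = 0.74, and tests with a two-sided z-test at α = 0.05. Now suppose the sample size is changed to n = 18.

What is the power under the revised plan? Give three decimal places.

Power ≈ 0.881

With n = 18: δ = d·√n = 0.74 × √18 = 3.1396. Critical value z_{0.025} = 1.960.
Revised power = Φ(δ − 1.960) + Φ(−δ − 1.960) = Φ(1.180) + Φ(-5.100) = 0.8809 + 0.0000 = 0.8809.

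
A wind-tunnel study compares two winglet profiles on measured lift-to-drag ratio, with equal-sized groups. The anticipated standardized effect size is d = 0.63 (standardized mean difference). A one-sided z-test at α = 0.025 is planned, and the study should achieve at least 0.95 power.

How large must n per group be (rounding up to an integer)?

Set Φ(δ − 1.960) = 0.95; then δ − 1.960 = Φ⁻¹(0.95) = 1.645, giving δ = 3.605.
δ = d·√(n/2) ⇒ n = 2(δ/d)² = 2 × (3.605 / 0.63)² = 65.48.
Rounding up, n = 66 per group.

n = 66 per group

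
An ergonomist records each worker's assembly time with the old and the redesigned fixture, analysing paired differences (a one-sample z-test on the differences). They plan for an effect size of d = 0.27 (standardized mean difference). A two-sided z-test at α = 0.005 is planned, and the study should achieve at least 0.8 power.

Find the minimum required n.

n = 183

For power 0.8 need Φ(δ − z_{0.0025}) = 0.8, so δ = z_{0.0025} + z_{0.20} = 2.807 + 0.842 = 3.649.
(The Φ(−δ − z_{α/2}) term is vanishingly small for δ > 0 and is dropped in the standard sample-size formula.)
δ = d·√n ⇒ n = (δ/d)² = (3.649 / 0.27)² = 182.62.
Round up to the next whole unit.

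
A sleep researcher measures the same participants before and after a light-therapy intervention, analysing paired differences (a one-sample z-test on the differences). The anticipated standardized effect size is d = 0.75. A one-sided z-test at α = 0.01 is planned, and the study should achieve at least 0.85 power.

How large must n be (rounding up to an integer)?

For power 0.85 need Φ(δ − z_{0.01}) = 0.85, so δ = z_{0.01} + z_{0.15} = 2.326 + 1.036 = 3.363.
δ = d·√n ⇒ n = (δ/d)² = (3.363 / 0.75)² = 20.10.
Rounding up, n = 21.

n = 21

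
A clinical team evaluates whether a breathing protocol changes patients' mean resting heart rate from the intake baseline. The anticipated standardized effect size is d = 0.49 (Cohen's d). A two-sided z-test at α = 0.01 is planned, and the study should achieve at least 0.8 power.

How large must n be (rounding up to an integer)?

For power 0.8 need Φ(δ − z_{0.005}) = 0.8, so δ = z_{0.005} + z_{0.20} = 2.576 + 0.842 = 3.417.
(The Φ(−δ − z_{α/2}) term is vanishingly small for δ > 0 and is dropped in the standard sample-size formula.)
δ = d·√n ⇒ n = (δ/d)² = (3.417 / 0.49)² = 48.64.
Rounding up, n = 49.

n = 49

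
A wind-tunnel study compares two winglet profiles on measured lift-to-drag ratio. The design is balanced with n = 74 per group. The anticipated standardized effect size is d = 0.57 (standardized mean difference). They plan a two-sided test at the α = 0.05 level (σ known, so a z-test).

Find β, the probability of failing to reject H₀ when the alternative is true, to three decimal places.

β ≈ 0.066

Noncentrality parameter: δ = d·√(n/2) = 0.57 × √(74/2) = 3.4672
Two-sided α = 0.05 → critical value z_{0.025} = 1.960.
Power = Φ(δ − 1.960) + Φ(−δ − 1.960) = Φ(1.507) + Φ(-5.427) = 0.9341 + 0.0000 = 0.9341.
Type II error: β = 1 − power = 1 − 0.9341 = 0.0659.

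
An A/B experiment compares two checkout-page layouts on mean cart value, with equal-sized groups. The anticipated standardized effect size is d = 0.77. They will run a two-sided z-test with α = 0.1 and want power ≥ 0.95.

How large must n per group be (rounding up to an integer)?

Set Φ(δ − 1.645) = 0.95; then δ − 1.645 = Φ⁻¹(0.95) = 1.645, giving δ = 3.290.
(Ignoring the negligible lower-tail rejection probability gives the usual closed-form inversion.)
δ = d·√(n/2) ⇒ n = 2(δ/d)² = 2 × (3.290 / 0.77)² = 36.51.
Round up to the next whole unit.

n = 37 per group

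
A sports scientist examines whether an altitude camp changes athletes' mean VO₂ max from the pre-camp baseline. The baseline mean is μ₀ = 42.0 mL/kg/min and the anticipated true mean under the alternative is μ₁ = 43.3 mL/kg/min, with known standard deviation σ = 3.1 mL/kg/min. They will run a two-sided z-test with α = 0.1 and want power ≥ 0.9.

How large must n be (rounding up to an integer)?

n = 49

Standardized effect: d = |μ₁ − μ₀| / σ = |43.3 − 42.0| / 3.1 = 0.4194
For power 0.9 need Φ(δ − z_{0.05}) = 0.9, so δ = z_{0.05} + z_{0.10} = 1.645 + 1.282 = 2.926.
(For δ > 0 the lower-tail rejection region contributes negligibly to power, so the one-term inversion is standard.)
δ = d·√n ⇒ n = (δ/d)² = (2.926 / 0.4194)² = 48.70.
Rounding up, n = 49.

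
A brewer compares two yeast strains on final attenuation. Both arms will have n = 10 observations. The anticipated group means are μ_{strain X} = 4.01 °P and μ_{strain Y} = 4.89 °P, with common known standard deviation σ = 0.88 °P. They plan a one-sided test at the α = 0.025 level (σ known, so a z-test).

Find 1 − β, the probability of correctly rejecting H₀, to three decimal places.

Power ≈ 0.609

Standardized effect: d = |μ_{strain X} − μ_{strain Y}| / σ = |4.01 − 4.89| / 0.88 = 1.0000
Noncentrality parameter: δ = d·√(n/2) = 1.0000 × √(10/2) = 2.2361
Critical value for a one-sided test at α = 0.025: z_α = 1.960.
Power = Φ(δ − 1.960) = Φ(0.276) = 0.6088.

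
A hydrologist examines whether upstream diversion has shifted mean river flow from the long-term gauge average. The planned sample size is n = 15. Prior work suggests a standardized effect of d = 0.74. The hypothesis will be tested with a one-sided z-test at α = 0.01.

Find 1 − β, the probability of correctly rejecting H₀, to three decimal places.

Power ≈ 0.705

Noncentrality parameter: δ = d·√n = 0.74 × √15 = 2.8660
One-sided α = 0.01 → critical value z_{0.01} = 2.326.
Power = P(Z > 2.326 − δ) = Φ(0.540) = 0.7053.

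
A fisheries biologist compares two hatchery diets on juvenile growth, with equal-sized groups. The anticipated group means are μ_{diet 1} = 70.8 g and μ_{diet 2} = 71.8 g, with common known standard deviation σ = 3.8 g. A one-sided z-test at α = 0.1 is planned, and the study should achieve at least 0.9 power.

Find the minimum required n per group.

n = 190 per group

Standardized effect: d = |μ_{diet 1} − μ_{diet 2}| / σ = |70.8 − 71.8| / 3.8 = 0.2632
Set Φ(δ − 1.282) = 0.9; then δ − 1.282 = Φ⁻¹(0.9) = 1.282, giving δ = 2.563.
δ = d·√(n/2) ⇒ n = 2(δ/d)² = 2 × (2.563 / 0.2632)² = 189.73.
Rounding up, n = 190 per group.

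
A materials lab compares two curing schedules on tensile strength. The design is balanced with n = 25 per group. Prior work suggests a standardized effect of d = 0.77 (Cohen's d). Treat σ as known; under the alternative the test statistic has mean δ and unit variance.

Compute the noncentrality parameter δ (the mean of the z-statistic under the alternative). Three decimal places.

δ = d·√(n/2) = 0.77 × √(25/2) = 2.7224

δ ≈ 2.722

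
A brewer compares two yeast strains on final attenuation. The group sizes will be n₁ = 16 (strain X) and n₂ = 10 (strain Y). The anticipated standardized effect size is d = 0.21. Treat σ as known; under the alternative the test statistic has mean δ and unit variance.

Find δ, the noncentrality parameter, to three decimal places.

The noncentrality parameter scales effect size by the design's sample-size factor: δ = d / √(1/n₁ + 1/n₂) = 0.21 / √(1/16 + 1/10) = 0.5209

δ ≈ 0.521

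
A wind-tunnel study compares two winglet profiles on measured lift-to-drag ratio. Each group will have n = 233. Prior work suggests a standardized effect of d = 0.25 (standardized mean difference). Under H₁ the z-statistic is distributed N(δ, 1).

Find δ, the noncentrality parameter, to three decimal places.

The noncentrality parameter scales effect size by the design's sample-size factor: δ = d·√(n/2) = 0.25 × √(233/2) = 2.6984

δ ≈ 2.698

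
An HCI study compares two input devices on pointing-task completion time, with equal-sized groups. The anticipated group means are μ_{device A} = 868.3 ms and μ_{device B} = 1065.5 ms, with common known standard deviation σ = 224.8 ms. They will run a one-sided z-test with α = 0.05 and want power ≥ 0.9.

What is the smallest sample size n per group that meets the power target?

n = 23 per group

Standardized effect: d = |μ_{device A} − μ_{device B}| / σ = |868.3 − 1065.5| / 224.8 = 0.8772
Set Φ(δ − 1.645) = 0.9; then δ − 1.645 = Φ⁻¹(0.9) = 1.282, giving δ = 2.926.
δ = d·√(n/2) ⇒ n = 2(δ/d)² = 2 × (2.926 / 0.8772)² = 22.26.
Round up to the next whole unit.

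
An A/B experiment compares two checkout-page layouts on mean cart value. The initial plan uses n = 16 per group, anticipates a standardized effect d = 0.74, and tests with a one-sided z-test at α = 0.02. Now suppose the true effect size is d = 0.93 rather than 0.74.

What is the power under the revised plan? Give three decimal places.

Power ≈ 0.718

With d = 0.93: δ = d·√(n/2) = 0.93 × √(16/2) = 2.6304. Critical value z_{0.02} = 2.054.
Revised power = Φ(δ − 2.054) = Φ(0.577) = 0.7179.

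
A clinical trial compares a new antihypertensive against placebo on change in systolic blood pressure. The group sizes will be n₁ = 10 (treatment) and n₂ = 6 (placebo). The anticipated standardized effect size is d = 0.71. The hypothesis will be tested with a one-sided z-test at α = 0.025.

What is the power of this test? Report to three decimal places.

Power ≈ 0.279

Noncentrality parameter: δ = d / √(1/n₁ + 1/n₂) = 0.71 / √(1/10 + 1/6) = 1.3749
One-sided α = 0.025 → critical value z_{0.025} = 1.960.
Power = P(Z > 1.960 − δ) = Φ(-0.585) = 0.2793.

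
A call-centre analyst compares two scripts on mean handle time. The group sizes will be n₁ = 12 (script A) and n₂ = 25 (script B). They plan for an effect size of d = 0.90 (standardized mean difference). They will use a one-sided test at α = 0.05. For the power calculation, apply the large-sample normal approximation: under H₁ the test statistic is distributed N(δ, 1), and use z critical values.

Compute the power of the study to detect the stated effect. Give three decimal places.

Noncentrality parameter: δ = d / √(1/n₁ + 1/n₂) = 0.90 / √(1/12 + 1/25) = 2.5627
Critical value for a one-sided test at α = 0.05: z_α = 1.645.
Power = P(Z > 1.645 − δ) = Φ(0.918) = 0.8207.

Power ≈ 0.821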